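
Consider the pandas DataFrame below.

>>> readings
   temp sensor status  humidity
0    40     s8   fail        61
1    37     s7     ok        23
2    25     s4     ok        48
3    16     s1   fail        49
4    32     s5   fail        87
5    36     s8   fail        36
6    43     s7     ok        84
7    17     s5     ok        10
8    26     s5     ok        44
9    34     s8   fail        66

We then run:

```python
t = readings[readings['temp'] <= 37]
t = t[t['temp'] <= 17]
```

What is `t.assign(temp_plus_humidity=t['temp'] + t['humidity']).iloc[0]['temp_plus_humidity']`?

filter rows where temp <= 37:
   temp sensor status  humidity
1    37     s7     ok        23
2    25     s4     ok        48
3    16     s1   fail        49
4    32     s5   fail        87
5    36     s8   fail        36
7    17     s5     ok        10
8    26     s5     ok        44
9    34     s8   fail        66
filter rows where temp <= 17:
   temp sensor status  humidity
3    16     s1   fail        49
7    17     s5     ok        10
add column temp_plus_humidity = t['temp'] + t['humidity']:
   temp sensor status  humidity  temp_plus_humidity
3    16     s1   fail        49                  65
7    17     s5     ok        10                  27
value at position 0, column 'temp_plus_humidity' → 65

65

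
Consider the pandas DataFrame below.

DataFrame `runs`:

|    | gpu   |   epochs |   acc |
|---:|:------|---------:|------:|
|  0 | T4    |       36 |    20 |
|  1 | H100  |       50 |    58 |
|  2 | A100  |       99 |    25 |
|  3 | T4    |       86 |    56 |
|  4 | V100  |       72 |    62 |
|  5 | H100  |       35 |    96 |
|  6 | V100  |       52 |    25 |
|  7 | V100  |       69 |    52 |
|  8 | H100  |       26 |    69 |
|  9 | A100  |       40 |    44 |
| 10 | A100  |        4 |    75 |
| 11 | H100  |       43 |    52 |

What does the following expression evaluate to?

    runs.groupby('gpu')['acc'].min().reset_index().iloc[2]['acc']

group by gpu, min of acc:
gpu
A100    25
H100    52
T4      20
V100    25
Name: acc, dtype: int64
reset_index():
    gpu  acc
0  A100   25
1  H100   52
2    T4   20
3  V100   25
Finally, value at position 2, column 'acc' = 20.

20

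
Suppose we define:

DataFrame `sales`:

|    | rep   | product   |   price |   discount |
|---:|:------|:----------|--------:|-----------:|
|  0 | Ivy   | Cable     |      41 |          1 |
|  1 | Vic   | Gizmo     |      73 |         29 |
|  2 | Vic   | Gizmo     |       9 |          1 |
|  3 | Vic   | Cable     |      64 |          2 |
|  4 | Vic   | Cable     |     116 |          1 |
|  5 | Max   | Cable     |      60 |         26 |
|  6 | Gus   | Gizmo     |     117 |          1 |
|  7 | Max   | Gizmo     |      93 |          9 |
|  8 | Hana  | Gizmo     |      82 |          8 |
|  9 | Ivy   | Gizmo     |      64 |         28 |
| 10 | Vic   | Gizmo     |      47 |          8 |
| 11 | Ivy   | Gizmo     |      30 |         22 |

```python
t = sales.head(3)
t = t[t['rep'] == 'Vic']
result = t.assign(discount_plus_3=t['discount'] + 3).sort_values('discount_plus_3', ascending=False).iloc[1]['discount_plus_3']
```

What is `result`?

4

take first 3 rows:
   rep product  price  discount
0  Ivy   Cable     41         1
1  Vic   Gizmo     73        29
2  Vic   Gizmo      9         1
filter rows where rep == 'Vic':
   rep product  price  discount
1  Vic   Gizmo     73        29
2  Vic   Gizmo      9         1
add column discount_plus_3 = t['discount'] + 3:
   rep product  price  discount  discount_plus_3
1  Vic   Gizmo     73        29               32
2  Vic   Gizmo      9         1                4
sort by discount_plus_3 descending:
   rep product  price  discount  discount_plus_3
1  Vic   Gizmo     73        29               32
2  Vic   Gizmo      9         1                4
Then the value at position 1, column 'discount_plus_3': 4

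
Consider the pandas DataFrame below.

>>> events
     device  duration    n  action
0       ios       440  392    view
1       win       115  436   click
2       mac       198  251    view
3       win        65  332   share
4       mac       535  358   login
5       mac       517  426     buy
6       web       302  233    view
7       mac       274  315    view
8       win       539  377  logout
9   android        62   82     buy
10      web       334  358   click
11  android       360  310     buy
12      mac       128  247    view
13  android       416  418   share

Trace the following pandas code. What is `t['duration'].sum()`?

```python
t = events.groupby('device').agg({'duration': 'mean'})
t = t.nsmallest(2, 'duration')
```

group by device, mean of duration:
           duration
device             
android  279.333333
ios      440.000000
mac      330.400000
web      318.000000
win      239.666667
take 2 rows with smallest duration:
           duration
device             
win      239.666667
android  279.333333
So sum() = 519.0.

519.0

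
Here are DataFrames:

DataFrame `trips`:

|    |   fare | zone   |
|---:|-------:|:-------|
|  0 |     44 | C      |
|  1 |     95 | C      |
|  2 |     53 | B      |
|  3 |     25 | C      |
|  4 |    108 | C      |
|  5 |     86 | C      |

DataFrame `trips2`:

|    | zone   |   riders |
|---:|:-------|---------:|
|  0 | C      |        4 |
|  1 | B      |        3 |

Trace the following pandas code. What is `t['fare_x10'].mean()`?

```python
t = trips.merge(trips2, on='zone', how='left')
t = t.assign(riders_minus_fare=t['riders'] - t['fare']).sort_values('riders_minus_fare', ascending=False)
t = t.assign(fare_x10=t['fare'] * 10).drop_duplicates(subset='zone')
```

390.0

merge on 'zone' (how='left') → 6 rows:
   fare zone  riders
0    44    C       4
1    95    C       4
2    53    B       3
3    25    C       4
4   108    C       4
5    86    C       4
add column riders_minus_fare = t['riders'] - t['fare']:
   fare zone  riders  riders_minus_fare
0    44    C       4                -40
1    95    C       4                -91
2    53    B       3                -50
3    25    C       4                -21
4   108    C       4               -104
5    86    C       4                -82
sort by riders_minus_fare descending:
   fare zone  riders  riders_minus_fare
3    25    C       4                -21
0    44    C       4                -40
2    53    B       3                -50
5    86    C       4                -82
1    95    C       4                -91
4   108    C       4               -104
add column fare_x10 = t['fare'] * 10:
   fare zone  riders  riders_minus_fare  fare_x10
3    25    C       4                -21       250
0    44    C       4                -40       440
2    53    B       3                -50       530
5    86    C       4                -82       860
1    95    C       4                -91       950
4   108    C       4               -104      1080
drop duplicate zone (keep=first):
   fare zone  riders  riders_minus_fare  fare_x10
3    25    C       4                -21       250
2    53    B       3                -50       530
Taking the mean of column 'fare_x10' gives 390.0.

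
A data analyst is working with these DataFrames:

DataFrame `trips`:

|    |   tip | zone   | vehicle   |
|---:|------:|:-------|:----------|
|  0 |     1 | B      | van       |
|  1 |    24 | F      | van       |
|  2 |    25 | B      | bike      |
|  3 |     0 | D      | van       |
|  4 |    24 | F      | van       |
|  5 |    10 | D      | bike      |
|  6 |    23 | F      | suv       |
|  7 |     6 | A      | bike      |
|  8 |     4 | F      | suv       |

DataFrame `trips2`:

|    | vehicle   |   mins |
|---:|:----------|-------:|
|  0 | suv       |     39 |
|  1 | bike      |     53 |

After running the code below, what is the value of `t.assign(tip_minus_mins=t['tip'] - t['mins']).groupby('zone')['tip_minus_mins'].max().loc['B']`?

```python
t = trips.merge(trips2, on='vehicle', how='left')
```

-28.0

merge on 'vehicle' (how='left') → 9 rows:
   tip zone vehicle  mins
0    1    B     van   NaN
1   24    F     van   NaN
2   25    B    bike  53.0
3    0    D     van   NaN
4   24    F     van   NaN
5   10    D    bike  53.0
6   23    F     suv  39.0
7    6    A    bike  53.0
8    4    F     suv  39.0
add column tip_minus_mins = t['tip'] - t['mins']:
   tip zone vehicle  mins  tip_minus_mins
0    1    B     van   NaN             NaN
1   24    F     van   NaN             NaN
2   25    B    bike  53.0           -28.0
3    0    D     van   NaN             NaN
4   24    F     van   NaN             NaN
5   10    D    bike  53.0           -43.0
6   23    F     suv  39.0           -16.0
7    6    A    bike  53.0           -47.0
8    4    F     suv  39.0           -35.0
group by zone, max of tip_minus_mins:
zone
A   -47.0
B   -28.0
D   -43.0
F   -16.0
Name: tip_minus_mins, dtype: float64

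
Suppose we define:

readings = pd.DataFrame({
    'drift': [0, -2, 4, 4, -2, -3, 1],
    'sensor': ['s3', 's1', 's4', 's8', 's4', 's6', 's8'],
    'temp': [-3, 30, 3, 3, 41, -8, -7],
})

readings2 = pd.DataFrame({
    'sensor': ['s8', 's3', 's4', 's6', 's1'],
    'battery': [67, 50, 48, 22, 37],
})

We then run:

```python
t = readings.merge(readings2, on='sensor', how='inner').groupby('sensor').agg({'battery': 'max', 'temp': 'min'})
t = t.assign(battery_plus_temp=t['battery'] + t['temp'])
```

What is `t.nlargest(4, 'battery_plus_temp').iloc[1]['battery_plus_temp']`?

merge on 'sensor' (how='inner') → 7 rows:
   drift sensor  temp  battery
0      0     s3    -3       50
1     -2     s1    30       37
2      4     s4     3       48
3      4     s8     3       67
4     -2     s4    41       48
5     -3     s6    -8       22
6      1     s8    -7       67
group by sensor: max(battery), min(temp):
        battery  temp
sensor               
s1           37    30
s3           50    -3
s4           48     3
s6           22    -8
s8           67    -7
add column battery_plus_temp = t['battery'] + t['temp']:
        battery  temp  battery_plus_temp
sensor                                  
s1           37    30                 67
s3           50    -3                 47
s4           48     3                 51
s6           22    -8                 14
s8           67    -7                 60
take 4 rows with largest battery_plus_temp:
        battery  temp  battery_plus_temp
sensor                                  
s1           37    30                 67
s8           67    -7                 60
s4           48     3                 51
s3           50    -3                 47

60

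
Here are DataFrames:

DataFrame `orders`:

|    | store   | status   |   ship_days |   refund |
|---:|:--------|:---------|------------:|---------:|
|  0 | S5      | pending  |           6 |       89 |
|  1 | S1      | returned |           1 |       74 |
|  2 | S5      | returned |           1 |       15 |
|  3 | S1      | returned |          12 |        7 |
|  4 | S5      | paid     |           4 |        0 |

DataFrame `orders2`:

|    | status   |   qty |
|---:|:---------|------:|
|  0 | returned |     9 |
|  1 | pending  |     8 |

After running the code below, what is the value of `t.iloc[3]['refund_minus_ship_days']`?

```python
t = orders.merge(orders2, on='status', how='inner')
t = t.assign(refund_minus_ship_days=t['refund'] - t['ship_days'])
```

-5

merge on 'status' (how='inner') → 4 rows:
  store    status  ship_days  refund  qty
0    S5   pending          6      89    8
1    S1  returned          1      74    9
2    S5  returned          1      15    9
3    S1  returned         12       7    9
add column refund_minus_ship_days = t['refund'] - t['ship_days']:
  store    status  ship_days  refund  qty  refund_minus_ship_days
0    S5   pending          6      89    8                      83
1    S1  returned          1      74    9                      73
2    S5  returned          1      15    9                      14
3    S1  returned         12       7    9                      -5
Then the value at position 3, column 'refund_minus_ship_days': -5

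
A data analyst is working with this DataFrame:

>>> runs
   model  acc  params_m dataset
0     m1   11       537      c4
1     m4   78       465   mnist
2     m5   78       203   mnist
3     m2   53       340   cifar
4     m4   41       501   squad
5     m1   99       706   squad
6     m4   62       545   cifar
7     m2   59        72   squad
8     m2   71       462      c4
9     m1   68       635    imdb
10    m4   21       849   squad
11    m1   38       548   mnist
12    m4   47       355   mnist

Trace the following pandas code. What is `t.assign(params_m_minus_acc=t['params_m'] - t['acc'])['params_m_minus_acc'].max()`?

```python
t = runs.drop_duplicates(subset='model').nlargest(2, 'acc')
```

387

drop duplicate model (keep=first):
  model  acc  params_m dataset
0    m1   11       537      c4
1    m4   78       465   mnist
2    m5   78       203   mnist
3    m2   53       340   cifar
take 2 rows with largest acc:
  model  acc  params_m dataset
1    m4   78       465   mnist
2    m5   78       203   mnist
add column params_m_minus_acc = t['params_m'] - t['acc']:
  model  acc  params_m dataset  params_m_minus_acc
1    m4   78       465   mnist                 387
2    m5   78       203   mnist                 125
max of column 'params_m_minus_acc' → 387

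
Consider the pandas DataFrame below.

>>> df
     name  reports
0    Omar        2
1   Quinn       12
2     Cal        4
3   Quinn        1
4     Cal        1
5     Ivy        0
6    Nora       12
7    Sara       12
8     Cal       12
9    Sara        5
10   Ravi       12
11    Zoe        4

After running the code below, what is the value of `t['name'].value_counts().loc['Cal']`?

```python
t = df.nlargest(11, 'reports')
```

take 11 rows with largest reports:
     name  reports
1   Quinn       12
6    Nora       12
7    Sara       12
8     Cal       12
10   Ravi       12
9    Sara        5
2     Cal        4
11    Zoe        4
0    Omar        2
3   Quinn        1
4     Cal        1
value_counts of name:
name
Cal      3
Quinn    2
Sara     2
Nora     1
Ravi     1
Zoe      1
Omar     1
Name: count, dtype: int64
Then the value at index 'Cal': 3

3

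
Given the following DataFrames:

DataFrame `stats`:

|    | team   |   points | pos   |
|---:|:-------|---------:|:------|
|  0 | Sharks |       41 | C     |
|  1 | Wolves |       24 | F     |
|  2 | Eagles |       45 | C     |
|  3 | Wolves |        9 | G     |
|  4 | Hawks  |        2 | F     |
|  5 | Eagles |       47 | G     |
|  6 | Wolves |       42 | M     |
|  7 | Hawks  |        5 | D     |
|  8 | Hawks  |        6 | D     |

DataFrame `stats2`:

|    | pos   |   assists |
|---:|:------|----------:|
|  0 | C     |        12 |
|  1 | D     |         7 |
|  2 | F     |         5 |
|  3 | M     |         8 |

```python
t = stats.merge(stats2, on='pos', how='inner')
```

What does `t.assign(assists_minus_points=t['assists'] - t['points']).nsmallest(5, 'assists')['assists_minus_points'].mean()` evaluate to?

-9.4

merge on 'pos' (how='inner') → 7 rows:
     team  points pos  assists
0  Sharks      41   C       12
1  Wolves      24   F        5
2  Eagles      45   C       12
3   Hawks       2   F        5
4  Wolves      42   M        8
5   Hawks       5   D        7
6   Hawks       6   D        7
add column assists_minus_points = t['assists'] - t['points']:
     team  points pos  assists  assists_minus_points
0  Sharks      41   C       12                   -29
1  Wolves      24   F        5                   -19
2  Eagles      45   C       12                   -33
3   Hawks       2   F        5                     3
4  Wolves      42   M        8                   -34
5   Hawks       5   D        7                     2
6   Hawks       6   D        7                     1
take 5 rows with smallest assists:
     team  points pos  assists  assists_minus_points
1  Wolves      24   F        5                   -19
3   Hawks       2   F        5                     3
5   Hawks       5   D        7                     2
6   Hawks       6   D        7                     1
4  Wolves      42   M        8                   -34
Taking the mean of column 'assists_minus_points' gives -9.4.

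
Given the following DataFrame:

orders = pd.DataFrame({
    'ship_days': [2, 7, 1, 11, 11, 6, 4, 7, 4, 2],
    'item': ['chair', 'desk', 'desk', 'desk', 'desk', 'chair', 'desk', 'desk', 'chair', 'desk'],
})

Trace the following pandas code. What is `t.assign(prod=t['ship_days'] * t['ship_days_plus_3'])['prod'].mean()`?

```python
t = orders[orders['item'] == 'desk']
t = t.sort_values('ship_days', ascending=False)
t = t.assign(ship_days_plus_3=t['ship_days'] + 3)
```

filter rows where item == 'desk':
   ship_days  item
1          7  desk
2          1  desk
3         11  desk
4         11  desk
6          4  desk
7          7  desk
9          2  desk
sort by ship_days descending:
   ship_days  item
3         11  desk
4         11  desk
1          7  desk
7          7  desk
6          4  desk
9          2  desk
2          1  desk
add column ship_days_plus_3 = t['ship_days'] + 3:
   ship_days  item  ship_days_plus_3
3         11  desk                14
4         11  desk                14
1          7  desk                10
7          7  desk                10
6          4  desk                 7
9          2  desk                 5
2          1  desk                 4
add column prod = t['ship_days'] * t['ship_days_plus_3']:
   ship_days  item  ship_days_plus_3  prod
3         11  desk                14   154
4         11  desk                14   154
1          7  desk                10    70
7          7  desk                10    70
6          4  desk                 7    28
9          2  desk                 5    10
2          1  desk                 4     4
The mean of column 'prod' is 70.0.

70.0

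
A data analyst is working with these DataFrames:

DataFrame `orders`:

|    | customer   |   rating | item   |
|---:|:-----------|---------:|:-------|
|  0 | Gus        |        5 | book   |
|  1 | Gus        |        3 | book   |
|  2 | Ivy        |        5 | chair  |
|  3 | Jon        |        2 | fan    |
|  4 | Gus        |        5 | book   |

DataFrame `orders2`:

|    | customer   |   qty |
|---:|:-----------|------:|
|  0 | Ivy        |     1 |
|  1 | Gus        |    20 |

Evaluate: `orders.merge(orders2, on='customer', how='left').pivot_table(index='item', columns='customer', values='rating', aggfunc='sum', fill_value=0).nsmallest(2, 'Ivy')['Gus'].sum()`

merge on 'customer' (how='left') → 5 rows:
  customer  rating   item   qty
0      Gus       5   book  20.0
1      Gus       3   book  20.0
2      Ivy       5  chair   1.0
3      Jon       2    fan   NaN
4      Gus       5   book  20.0
pivot: rows=item, cols=customer, sum(rating):
customer  Gus  Ivy  Jon
item                   
book       13    0    0
chair       0    5    0
fan         0    0    2
take 2 rows with smallest Ivy:
customer  Gus  Ivy  Jon
item                   
book       13    0    0
fan         0    0    2
sum of column 'Gus' → 13

13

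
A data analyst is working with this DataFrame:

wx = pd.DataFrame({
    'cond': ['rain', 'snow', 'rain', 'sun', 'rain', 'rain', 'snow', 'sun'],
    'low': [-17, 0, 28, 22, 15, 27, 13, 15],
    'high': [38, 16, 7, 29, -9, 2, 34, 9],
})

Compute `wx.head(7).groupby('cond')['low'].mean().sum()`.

41.75

take first 7 rows:
   cond  low  high
0  rain  -17    38
1  snow    0    16
2  rain   28     7
3   sun   22    29
4  rain   15    -9
5  rain   27     2
6  snow   13    34
group by cond, mean of low:
cond
rain    13.25
snow     6.50
sun     22.00
Name: low, dtype: float64
Then the sum of the resulting series: 41.75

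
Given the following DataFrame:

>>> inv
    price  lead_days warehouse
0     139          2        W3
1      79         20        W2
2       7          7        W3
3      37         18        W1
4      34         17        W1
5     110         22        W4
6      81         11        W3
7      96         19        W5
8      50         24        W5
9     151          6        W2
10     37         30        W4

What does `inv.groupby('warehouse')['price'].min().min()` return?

7

group by warehouse, min of price:
warehouse
W1    34
W2    79
W3     7
W4    37
W5    50
Name: price, dtype: int64
The min of the resulting series is 7.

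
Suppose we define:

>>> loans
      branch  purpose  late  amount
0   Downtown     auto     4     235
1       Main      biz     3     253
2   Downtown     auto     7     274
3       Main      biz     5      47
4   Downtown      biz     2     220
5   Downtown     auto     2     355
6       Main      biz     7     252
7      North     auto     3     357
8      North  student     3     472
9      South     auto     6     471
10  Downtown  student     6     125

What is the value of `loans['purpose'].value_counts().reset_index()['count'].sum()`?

11

value_counts of purpose:
purpose
auto       5
biz        4
student    2
Name: count, dtype: int64
reset_index():
   purpose  count
0     auto      5
1      biz      4
2  student      2
Reading off the sum of column 'count', we get 11.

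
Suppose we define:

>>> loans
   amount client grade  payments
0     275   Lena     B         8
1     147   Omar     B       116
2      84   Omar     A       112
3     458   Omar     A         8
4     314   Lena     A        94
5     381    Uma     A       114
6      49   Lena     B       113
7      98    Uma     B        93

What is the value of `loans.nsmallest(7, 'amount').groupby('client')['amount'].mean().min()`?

115.5

take 7 rows with smallest amount:
   amount client grade  payments
6      49   Lena     B       113
2      84   Omar     A       112
7      98    Uma     B        93
1     147   Omar     B       116
0     275   Lena     B         8
4     314   Lena     A        94
5     381    Uma     A       114
group by client, mean of amount:
client
Lena    212.666667
Omar    115.500000
Uma     239.500000
Name: amount, dtype: float64
Hence 115.5.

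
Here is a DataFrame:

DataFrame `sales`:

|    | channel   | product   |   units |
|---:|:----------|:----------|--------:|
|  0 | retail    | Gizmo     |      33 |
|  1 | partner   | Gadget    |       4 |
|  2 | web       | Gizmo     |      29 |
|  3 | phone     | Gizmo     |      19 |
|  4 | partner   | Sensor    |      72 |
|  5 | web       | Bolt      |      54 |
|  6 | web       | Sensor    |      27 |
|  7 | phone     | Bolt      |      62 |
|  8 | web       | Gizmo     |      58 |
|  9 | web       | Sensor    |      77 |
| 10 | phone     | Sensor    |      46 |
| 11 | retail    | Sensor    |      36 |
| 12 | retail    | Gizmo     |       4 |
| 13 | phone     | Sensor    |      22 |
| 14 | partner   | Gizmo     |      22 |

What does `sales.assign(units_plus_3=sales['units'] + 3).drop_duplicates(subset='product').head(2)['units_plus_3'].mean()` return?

add column units_plus_3 = sales['units'] + 3:
    channel product  units  units_plus_3
0    retail   Gizmo     33            36
1   partner  Gadget      4             7
2       web   Gizmo     29            32
3     phone   Gizmo     19            22
4   partner  Sensor     72            75
5       web    Bolt     54            57
6       web  Sensor     27            30
7     phone    Bolt     62            65
8       web   Gizmo     58            61
9       web  Sensor     77            80
10    phone  Sensor     46            49
11   retail  Sensor     36            39
12   retail   Gizmo      4             7
13    phone  Sensor     22            25
14  partner   Gizmo     22            25
drop duplicate product (keep=first):
   channel product  units  units_plus_3
0   retail   Gizmo     33            36
1  partner  Gadget      4             7
4  partner  Sensor     72            75
5      web    Bolt     54            57
take first 2 rows:
   channel product  units  units_plus_3
0   retail   Gizmo     33            36
1  partner  Gadget      4             7
Reading off the mean of column 'units_plus_3', we get 21.5.

21.5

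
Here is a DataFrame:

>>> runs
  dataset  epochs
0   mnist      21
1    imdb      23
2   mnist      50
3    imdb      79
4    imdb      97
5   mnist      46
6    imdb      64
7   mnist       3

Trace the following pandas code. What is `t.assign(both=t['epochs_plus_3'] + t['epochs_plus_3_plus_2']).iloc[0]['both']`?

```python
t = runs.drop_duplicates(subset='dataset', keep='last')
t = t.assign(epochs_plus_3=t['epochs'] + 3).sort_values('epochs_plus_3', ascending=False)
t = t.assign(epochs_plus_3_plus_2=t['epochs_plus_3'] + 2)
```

136

drop duplicate dataset (keep=last):
  dataset  epochs
6    imdb      64
7   mnist       3
add column epochs_plus_3 = t['epochs'] + 3:
  dataset  epochs  epochs_plus_3
6    imdb      64             67
7   mnist       3              6
sort by epochs_plus_3 descending:
  dataset  epochs  epochs_plus_3
6    imdb      64             67
7   mnist       3              6
add column epochs_plus_3_plus_2 = t['epochs_plus_3'] + 2:
  dataset  epochs  epochs_plus_3  epochs_plus_3_plus_2
6    imdb      64             67                    69
7   mnist       3              6                     8
add column both = t['epochs_plus_3'] + t['epochs_plus_3_plus_2']:
  dataset  epochs  epochs_plus_3  epochs_plus_3_plus_2  both
6    imdb      64             67                    69   136
7   mnist       3              6                     8    14
value at position 0, column 'both' → 136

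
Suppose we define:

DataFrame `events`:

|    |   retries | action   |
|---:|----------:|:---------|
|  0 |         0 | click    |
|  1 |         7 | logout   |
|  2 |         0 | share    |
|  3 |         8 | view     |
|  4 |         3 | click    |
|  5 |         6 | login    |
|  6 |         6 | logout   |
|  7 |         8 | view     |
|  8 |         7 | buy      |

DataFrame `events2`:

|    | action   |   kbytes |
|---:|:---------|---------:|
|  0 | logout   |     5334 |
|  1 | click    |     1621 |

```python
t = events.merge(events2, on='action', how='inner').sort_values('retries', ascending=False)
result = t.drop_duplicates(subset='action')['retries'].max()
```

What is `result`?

merge on 'action' (how='inner') → 4 rows:
   retries  action  kbytes
0        0   click    1621
1        7  logout    5334
2        3   click    1621
3        6  logout    5334
sort by retries descending:
   retries  action  kbytes
1        7  logout    5334
3        6  logout    5334
2        3   click    1621
0        0   click    1621
drop duplicate action (keep=first):
   retries  action  kbytes
1        7  logout    5334
2        3   click    1621
Hence 7.

7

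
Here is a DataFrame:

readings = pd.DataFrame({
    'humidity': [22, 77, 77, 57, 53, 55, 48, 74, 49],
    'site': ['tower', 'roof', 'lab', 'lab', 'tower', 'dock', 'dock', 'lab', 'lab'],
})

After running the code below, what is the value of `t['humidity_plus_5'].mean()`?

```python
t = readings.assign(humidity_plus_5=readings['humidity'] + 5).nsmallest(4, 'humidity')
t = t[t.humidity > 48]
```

56.0

add column humidity_plus_5 = readings['humidity'] + 5:
   humidity   site  humidity_plus_5
0        22  tower               27
1        77   roof               82
2        77    lab               82
3        57    lab               62
4        53  tower               58
5        55   dock               60
6        48   dock               53
7        74    lab               79
8        49    lab               54
take 4 rows with smallest humidity:
   humidity   site  humidity_plus_5
0        22  tower               27
6        48   dock               53
8        49    lab               54
4        53  tower               58
filter rows where humidity > 48:
   humidity   site  humidity_plus_5
8        49    lab               54
4        53  tower               58
The mean of column 'humidity_plus_5' is 56.0.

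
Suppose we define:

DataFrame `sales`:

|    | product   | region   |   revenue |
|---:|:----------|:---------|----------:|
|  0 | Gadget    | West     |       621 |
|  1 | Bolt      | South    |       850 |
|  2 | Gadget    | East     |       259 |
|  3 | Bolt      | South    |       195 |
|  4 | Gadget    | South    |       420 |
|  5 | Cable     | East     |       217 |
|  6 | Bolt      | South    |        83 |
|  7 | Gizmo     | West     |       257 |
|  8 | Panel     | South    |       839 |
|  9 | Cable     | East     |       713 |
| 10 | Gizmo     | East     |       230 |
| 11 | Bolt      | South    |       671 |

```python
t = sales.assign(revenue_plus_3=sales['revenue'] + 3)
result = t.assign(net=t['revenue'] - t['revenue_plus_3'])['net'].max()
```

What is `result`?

-3

add column revenue_plus_3 = sales['revenue'] + 3:
   product region  revenue  revenue_plus_3
0   Gadget   West      621             624
1     Bolt  South      850             853
2   Gadget   East      259             262
3     Bolt  South      195             198
4   Gadget  South      420             423
5    Cable   East      217             220
6     Bolt  South       83              86
7    Gizmo   West      257             260
8    Panel  South      839             842
9    Cable   East      713             716
10   Gizmo   East      230             233
11    Bolt  South      671             674
add column net = t['revenue'] - t['revenue_plus_3']:
   product region  revenue  revenue_plus_3  net
0   Gadget   West      621             624   -3
1     Bolt  South      850             853   -3
2   Gadget   East      259             262   -3
3     Bolt  South      195             198   -3
4   Gadget  South      420             423   -3
5    Cable   East      217             220   -3
6     Bolt  South       83              86   -3
7    Gizmo   West      257             260   -3
8    Panel  South      839             842   -3
9    Cable   East      713             716   -3
10   Gizmo   East      230             233   -3
11    Bolt  South      671             674   -3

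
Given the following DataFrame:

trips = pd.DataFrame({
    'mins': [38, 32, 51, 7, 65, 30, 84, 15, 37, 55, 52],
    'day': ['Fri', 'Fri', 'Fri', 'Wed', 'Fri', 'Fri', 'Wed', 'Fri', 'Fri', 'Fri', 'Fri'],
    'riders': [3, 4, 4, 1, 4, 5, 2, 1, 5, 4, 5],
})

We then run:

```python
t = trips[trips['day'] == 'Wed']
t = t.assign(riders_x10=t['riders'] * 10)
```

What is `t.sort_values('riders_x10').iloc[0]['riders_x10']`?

filter rows where day == 'Wed':
   mins  day  riders
3     7  Wed       1
6    84  Wed       2
add column riders_x10 = t['riders'] * 10:
   mins  day  riders  riders_x10
3     7  Wed       1          10
6    84  Wed       2          20
sort by riders_x10:
   mins  day  riders  riders_x10
3     7  Wed       1          10
6    84  Wed       2          20
value at position 0, column 'riders_x10' → 10

10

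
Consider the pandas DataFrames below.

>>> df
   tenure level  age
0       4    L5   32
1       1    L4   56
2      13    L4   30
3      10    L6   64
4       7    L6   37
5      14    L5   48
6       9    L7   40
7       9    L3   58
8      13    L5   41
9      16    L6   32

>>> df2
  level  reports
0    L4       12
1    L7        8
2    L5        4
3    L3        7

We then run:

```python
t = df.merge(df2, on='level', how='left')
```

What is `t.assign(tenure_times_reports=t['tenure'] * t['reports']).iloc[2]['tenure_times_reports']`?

156.0

merge on 'level' (how='left') → 10 rows:
   tenure level  age  reports
0       4    L5   32      4.0
1       1    L4   56     12.0
2      13    L4   30     12.0
3      10    L6   64      NaN
4       7    L6   37      NaN
5      14    L5   48      4.0
6       9    L7   40      8.0
7       9    L3   58      7.0
8      13    L5   41      4.0
9      16    L6   32      NaN
add column tenure_times_reports = t['tenure'] * t['reports']:
   tenure level  age  reports  tenure_times_reports
0       4    L5   32      4.0                  16.0
1       1    L4   56     12.0                  12.0
2      13    L4   30     12.0                 156.0
3      10    L6   64      NaN                   NaN
4       7    L6   37      NaN                   NaN
5      14    L5   48      4.0                  56.0
6       9    L7   40      8.0                  72.0
7       9    L3   58      7.0                  63.0
8      13    L5   41      4.0                  52.0
9      16    L6   32      NaN                   NaN
Hence 156.0.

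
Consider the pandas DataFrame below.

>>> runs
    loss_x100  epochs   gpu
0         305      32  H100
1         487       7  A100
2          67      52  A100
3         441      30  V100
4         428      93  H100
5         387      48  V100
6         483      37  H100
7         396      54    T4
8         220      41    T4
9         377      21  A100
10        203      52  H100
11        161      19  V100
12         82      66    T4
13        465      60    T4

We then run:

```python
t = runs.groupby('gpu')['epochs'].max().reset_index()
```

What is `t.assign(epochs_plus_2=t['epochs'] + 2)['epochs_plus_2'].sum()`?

group by gpu, max of epochs:
gpu
A100    52
H100    93
T4      66
V100    48
Name: epochs, dtype: int64
reset_index():
    gpu  epochs
0  A100      52
1  H100      93
2    T4      66
3  V100      48
add column epochs_plus_2 = t['epochs'] + 2:
    gpu  epochs  epochs_plus_2
0  A100      52             54
1  H100      93             95
2    T4      66             68
3  V100      48             50
So sum() = 267.

267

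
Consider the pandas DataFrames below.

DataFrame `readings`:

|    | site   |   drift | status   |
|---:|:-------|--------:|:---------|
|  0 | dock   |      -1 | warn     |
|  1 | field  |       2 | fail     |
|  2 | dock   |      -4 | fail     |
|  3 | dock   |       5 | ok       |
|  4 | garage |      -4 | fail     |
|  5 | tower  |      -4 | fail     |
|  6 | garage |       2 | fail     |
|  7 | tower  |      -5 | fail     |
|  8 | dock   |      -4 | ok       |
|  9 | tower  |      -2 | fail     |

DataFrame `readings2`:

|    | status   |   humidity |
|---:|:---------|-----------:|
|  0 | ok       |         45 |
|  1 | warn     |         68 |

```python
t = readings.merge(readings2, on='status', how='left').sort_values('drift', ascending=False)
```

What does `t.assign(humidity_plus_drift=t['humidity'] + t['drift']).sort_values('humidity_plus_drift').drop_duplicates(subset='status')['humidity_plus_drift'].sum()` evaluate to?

108.0

merge on 'status' (how='left') → 10 rows:
     site  drift status  humidity
0    dock     -1   warn      68.0
1   field      2   fail       NaN
2    dock     -4   fail       NaN
3    dock      5     ok      45.0
4  garage     -4   fail       NaN
5   tower     -4   fail       NaN
6  garage      2   fail       NaN
7   tower     -5   fail       NaN
8    dock     -4     ok      45.0
9   tower     -2   fail       NaN
sort by drift descending:
     site  drift status  humidity
3    dock      5     ok      45.0
1   field      2   fail       NaN
6  garage      2   fail       NaN
0    dock     -1   warn      68.0
9   tower     -2   fail       NaN
2    dock     -4   fail       NaN
4  garage     -4   fail       NaN
5   tower     -4   fail       NaN
8    dock     -4     ok      45.0
7   tower     -5   fail       NaN
add column humidity_plus_drift = t['humidity'] + t['drift']:
     site  drift status  humidity  humidity_plus_drift
3    dock      5     ok      45.0                 50.0
1   field      2   fail       NaN                  NaN
6  garage      2   fail       NaN                  NaN
0    dock     -1   warn      68.0                 67.0
9   tower     -2   fail       NaN                  NaN
2    dock     -4   fail       NaN                  NaN
4  garage     -4   fail       NaN                  NaN
5   tower     -4   fail       NaN                  NaN
8    dock     -4     ok      45.0                 41.0
7   tower     -5   fail       NaN                  NaN
sort by humidity_plus_drift:
     site  drift status  humidity  humidity_plus_drift
8    dock     -4     ok      45.0                 41.0
3    dock      5     ok      45.0                 50.0
0    dock     -1   warn      68.0                 67.0
1   field      2   fail       NaN                  NaN
6  garage      2   fail       NaN                  NaN
9   tower     -2   fail       NaN                  NaN
2    dock     -4   fail       NaN                  NaN
4  garage     -4   fail       NaN                  NaN
5   tower     -4   fail       NaN                  NaN
7   tower     -5   fail       NaN                  NaN
drop duplicate status (keep=first):
    site  drift status  humidity  humidity_plus_drift
8   dock     -4     ok      45.0                 41.0
0   dock     -1   warn      68.0                 67.0
1  field      2   fail       NaN                  NaN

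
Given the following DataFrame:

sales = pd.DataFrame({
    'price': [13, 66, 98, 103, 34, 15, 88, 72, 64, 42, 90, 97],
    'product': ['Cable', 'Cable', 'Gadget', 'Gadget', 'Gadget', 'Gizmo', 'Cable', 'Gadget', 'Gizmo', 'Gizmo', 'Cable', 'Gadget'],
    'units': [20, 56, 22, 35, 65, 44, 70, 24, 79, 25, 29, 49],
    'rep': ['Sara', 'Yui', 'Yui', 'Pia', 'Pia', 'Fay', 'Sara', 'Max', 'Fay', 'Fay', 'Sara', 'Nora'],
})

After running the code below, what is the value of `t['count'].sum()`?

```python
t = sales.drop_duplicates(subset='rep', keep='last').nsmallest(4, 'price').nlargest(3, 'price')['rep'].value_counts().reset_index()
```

3

drop duplicate rep (keep=last):
    price product  units   rep
2      98  Gadget     22   Yui
4      34  Gadget     65   Pia
7      72  Gadget     24   Max
9      42   Gizmo     25   Fay
10     90   Cable     29  Sara
11     97  Gadget     49  Nora
take 4 rows with smallest price:
    price product  units   rep
4      34  Gadget     65   Pia
9      42   Gizmo     25   Fay
7      72  Gadget     24   Max
10     90   Cable     29  Sara
take 3 rows with largest price:
    price product  units   rep
10     90   Cable     29  Sara
7      72  Gadget     24   Max
9      42   Gizmo     25   Fay
value_counts of rep:
rep
Sara    1
Max     1
Fay     1
Name: count, dtype: int64
reset_index():
    rep  count
0  Sara      1
1   Max      1
2   Fay      1
sum of column 'count' → 3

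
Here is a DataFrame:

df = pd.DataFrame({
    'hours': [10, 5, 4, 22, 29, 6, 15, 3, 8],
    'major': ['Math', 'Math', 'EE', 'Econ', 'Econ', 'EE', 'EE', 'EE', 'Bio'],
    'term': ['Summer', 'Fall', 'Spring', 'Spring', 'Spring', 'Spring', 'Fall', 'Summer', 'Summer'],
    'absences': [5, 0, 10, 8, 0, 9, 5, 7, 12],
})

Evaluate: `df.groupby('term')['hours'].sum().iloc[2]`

group by term, sum of hours:
term
Fall      20
Spring    61
Summer    21
Name: hours, dtype: int64

21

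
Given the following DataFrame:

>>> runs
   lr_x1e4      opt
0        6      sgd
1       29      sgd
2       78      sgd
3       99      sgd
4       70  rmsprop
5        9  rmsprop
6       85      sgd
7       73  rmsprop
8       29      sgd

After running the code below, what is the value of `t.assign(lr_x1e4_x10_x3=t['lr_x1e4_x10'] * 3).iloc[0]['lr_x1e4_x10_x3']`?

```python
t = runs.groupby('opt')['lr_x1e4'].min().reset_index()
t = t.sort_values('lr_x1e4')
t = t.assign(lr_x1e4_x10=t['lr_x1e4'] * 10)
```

group by opt, min of lr_x1e4:
opt
rmsprop    9
sgd        6
Name: lr_x1e4, dtype: int64
reset_index():
       opt  lr_x1e4
0  rmsprop        9
1      sgd        6
sort by lr_x1e4:
       opt  lr_x1e4
1      sgd        6
0  rmsprop        9
add column lr_x1e4_x10 = t['lr_x1e4'] * 10:
       opt  lr_x1e4  lr_x1e4_x10
1      sgd        6           60
0  rmsprop        9           90
add column lr_x1e4_x10_x3 = t['lr_x1e4_x10'] * 3:
       opt  lr_x1e4  lr_x1e4_x10  lr_x1e4_x10_x3
1      sgd        6           60             180
0  rmsprop        9           90             270

180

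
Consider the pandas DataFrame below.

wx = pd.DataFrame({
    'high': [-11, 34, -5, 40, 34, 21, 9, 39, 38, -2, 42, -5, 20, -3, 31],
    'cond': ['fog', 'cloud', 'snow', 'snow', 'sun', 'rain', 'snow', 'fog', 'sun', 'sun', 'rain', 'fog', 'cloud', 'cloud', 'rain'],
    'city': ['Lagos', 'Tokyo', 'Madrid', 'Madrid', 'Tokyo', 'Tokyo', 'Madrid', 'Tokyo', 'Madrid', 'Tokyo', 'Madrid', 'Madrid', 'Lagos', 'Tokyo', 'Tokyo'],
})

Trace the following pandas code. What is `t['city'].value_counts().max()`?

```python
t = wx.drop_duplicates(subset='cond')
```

drop duplicate cond (keep=first):
   high   cond    city
0   -11    fog   Lagos
1    34  cloud   Tokyo
2    -5   snow  Madrid
4    34    sun   Tokyo
5    21   rain   Tokyo
value_counts of city:
city
Tokyo     3
Lagos     1
Madrid    1
Name: count, dtype: int64

3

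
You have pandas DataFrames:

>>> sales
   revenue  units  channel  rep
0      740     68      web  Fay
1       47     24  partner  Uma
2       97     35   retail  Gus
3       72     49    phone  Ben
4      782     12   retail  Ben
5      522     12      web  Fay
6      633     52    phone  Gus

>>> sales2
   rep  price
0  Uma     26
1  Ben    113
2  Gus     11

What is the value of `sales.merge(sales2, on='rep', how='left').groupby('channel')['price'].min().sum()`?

48.0

merge on 'rep' (how='left') → 7 rows:
   revenue  units  channel  rep  price
0      740     68      web  Fay    NaN
1       47     24  partner  Uma   26.0
2       97     35   retail  Gus   11.0
3       72     49    phone  Ben  113.0
4      782     12   retail  Ben  113.0
5      522     12      web  Fay    NaN
6      633     52    phone  Gus   11.0
group by channel, min of price:
channel
partner    26.0
phone      11.0
retail     11.0
web         NaN
Name: price, dtype: float64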